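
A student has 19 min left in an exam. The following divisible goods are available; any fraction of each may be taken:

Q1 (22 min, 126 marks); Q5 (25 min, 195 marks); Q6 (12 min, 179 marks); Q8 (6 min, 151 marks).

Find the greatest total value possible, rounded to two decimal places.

Take in order of value per unit:
- Q8 (151/6 per unit): all 6 → value 151, running total 151.00
- Q6 (179/12 per unit): all 12 → value 179, running total 330.00
- Q5 (195/25 per unit): 1 of 25 → value 1×195/25 = 7.8000, running total 337.80
Total 337.80.

337.80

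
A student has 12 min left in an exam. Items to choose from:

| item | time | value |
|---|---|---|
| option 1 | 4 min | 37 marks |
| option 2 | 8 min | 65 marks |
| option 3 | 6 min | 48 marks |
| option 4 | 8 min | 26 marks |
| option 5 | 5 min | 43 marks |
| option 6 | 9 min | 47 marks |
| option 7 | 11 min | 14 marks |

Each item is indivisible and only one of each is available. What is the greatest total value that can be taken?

Check high-value combinations within 12 min:
- option 1+option 2: time 4+8=12, value 37+65=102
- option 3+option 5: time 6+5=11, value 48+43=91
- option 1+option 3: time 4+6=10, value 37+48=85
- option 1+option 5: time 4+5=9, value 37+43=80
- option 2: time 8, value 65
Best: 102 marks.

102 marks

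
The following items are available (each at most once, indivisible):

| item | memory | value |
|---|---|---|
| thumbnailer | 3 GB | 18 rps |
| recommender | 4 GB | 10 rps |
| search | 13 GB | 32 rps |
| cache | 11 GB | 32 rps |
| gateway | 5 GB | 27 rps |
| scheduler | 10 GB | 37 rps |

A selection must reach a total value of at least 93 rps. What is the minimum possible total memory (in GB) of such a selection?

Subsets with value ≥ 93, sorted by total memory:
- cache+gateway+scheduler: memory 26, value 96
- thumbnailer+recommender+cache+scheduler: memory 28, value 97
- search+gateway+scheduler: memory 28, value 96
Minimum memory: 26 GB.

26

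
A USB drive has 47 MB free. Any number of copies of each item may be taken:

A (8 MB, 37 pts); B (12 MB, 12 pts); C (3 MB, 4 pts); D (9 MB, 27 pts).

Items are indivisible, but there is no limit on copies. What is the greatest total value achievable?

193 pts

Best value-per-unit is A at 37/8; filling with it alone gives 5×37 = 185.
Optimal mix: 5×A + 2×C → size 46, value 193.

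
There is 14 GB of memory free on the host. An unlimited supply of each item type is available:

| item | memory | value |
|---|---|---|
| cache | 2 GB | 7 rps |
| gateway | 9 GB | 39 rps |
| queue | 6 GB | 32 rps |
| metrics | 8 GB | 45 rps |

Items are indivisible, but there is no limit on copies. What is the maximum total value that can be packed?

Best value-per-unit is metrics at 45/8; filling with it alone gives 1×45 = 45.
Optimal mix: 1×queue + 1×metrics → memory 14, value 77.

77 rps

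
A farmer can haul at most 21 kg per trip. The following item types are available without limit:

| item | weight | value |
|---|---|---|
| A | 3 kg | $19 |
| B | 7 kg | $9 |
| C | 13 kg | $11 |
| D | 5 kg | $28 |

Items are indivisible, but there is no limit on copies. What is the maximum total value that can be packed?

$133

Best value-per-unit is A at 19/3, and filling with it alone uses weight 7×3=21. No mix of the others beats 7×19 = 133.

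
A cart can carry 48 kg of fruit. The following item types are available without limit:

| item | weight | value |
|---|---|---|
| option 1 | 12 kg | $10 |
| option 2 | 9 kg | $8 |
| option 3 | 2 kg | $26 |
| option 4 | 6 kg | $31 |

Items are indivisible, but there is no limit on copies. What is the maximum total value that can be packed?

$624

Best value-per-unit is option 3 at 26/2, and filling with it alone uses weight 24×2=48. No mix of the others beats 24×26 = 624.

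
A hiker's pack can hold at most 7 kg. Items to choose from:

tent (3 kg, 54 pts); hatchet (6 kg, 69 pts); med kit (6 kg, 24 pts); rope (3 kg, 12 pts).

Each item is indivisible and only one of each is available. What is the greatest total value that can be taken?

Check high-value combinations within 7 kg:
- hatchet: weight 6, value 69
- tent+rope: weight 3+3=6, value 54+12=66
- tent: weight 3, value 54
- med kit: weight 6, value 24
- rope: weight 3, value 12
Best: 69 pts.

69 pts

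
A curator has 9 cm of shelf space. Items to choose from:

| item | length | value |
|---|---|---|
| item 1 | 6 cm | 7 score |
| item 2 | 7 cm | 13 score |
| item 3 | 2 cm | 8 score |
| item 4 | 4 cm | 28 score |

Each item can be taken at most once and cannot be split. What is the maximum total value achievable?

This is a 0/1 knapsack; check combinations near the capacity.
- item 3+item 4: length 2+4=6, value 8+28=36
- item 4: length 4, value 28
- item 2+item 3: length 7+2=9, value 13+8=21
- item 1+item 3: length 6+2=8, value 7+8=15
- item 2: length 7, value 13
Best: 36 score.

36 score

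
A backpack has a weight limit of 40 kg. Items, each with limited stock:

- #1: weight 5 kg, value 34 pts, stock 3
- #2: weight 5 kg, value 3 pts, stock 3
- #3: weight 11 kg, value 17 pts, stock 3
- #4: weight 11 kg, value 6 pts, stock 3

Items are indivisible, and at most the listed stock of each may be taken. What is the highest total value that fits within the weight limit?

Best selections within weight 40 and stock limits:
- 3×#1 + 2×#3: weight 37, value 136
- 3×#1 + 2×#2 + 1×#3: weight 36, value 125
- 3×#1 + 1×#3 + 1×#4: weight 37, value 125
- 3×#1 + 1×#2 + 1×#3: weight 31, value 122
Best: 136 pts.

136 pts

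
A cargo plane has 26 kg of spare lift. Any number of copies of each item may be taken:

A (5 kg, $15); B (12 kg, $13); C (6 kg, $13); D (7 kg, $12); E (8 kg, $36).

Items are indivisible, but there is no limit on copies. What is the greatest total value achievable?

$108

Best value-per-unit is E at 36/8, and filling with it alone uses weight 3×8=24. No mix of the others beats 3×36 = 108.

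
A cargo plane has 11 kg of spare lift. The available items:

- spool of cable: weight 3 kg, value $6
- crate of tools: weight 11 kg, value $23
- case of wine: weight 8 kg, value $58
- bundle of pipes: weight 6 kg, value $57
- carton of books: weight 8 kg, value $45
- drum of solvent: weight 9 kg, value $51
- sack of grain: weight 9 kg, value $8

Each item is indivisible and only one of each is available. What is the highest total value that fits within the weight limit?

$64

This is a 0/1 knapsack; check combinations near the capacity.
- spool of cable+case of wine: weight 3+8=11, value 6+58=64
- spool of cable+bundle of pipes: weight 3+6=9, value 6+57=63
- case of wine: weight 8, value 58
- bundle of pipes: weight 6, value 57
Best: $64.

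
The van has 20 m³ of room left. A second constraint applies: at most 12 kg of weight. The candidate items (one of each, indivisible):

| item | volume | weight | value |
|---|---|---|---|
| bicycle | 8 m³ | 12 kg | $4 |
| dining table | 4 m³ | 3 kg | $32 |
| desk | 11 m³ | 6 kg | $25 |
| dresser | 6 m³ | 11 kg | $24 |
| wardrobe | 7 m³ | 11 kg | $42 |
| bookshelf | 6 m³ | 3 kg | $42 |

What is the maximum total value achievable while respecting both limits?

$74

Feasible sets respecting both limits:
- dining table+bookshelf: volume 10, weight 6, value 74
- desk+bookshelf: volume 17, weight 9, value 67
- dining table+desk: volume 15, weight 9, value 57
- wardrobe: volume 7, weight 11, value 42
Best: $74.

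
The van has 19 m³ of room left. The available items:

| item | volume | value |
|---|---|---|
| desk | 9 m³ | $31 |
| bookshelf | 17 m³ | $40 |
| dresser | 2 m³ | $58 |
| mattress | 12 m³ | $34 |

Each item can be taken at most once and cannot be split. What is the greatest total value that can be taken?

$98

Check high-value combinations within 19 m³:
- bookshelf+dresser: volume 17+2=19, value 40+58=98
- dresser+mattress: volume 2+12=14, value 58+34=92
- desk+dresser: volume 9+2=11, value 31+58=89
- dresser: volume 2, value 58
- bookshelf: volume 17, value 40
Best: $98.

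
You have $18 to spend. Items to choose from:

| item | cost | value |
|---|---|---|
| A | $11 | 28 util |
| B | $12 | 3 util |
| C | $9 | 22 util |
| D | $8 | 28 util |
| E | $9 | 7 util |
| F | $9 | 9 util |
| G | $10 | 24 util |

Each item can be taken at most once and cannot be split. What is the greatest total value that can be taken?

Check high-value combinations within $18:
- D+G: cost 8+10=18, value 28+24=52
- C+D: cost 9+8=17, value 22+28=50
- D+F: cost 8+9=17, value 28+9=37
- D+E: cost 8+9=17, value 28+7=35
- C+F: cost 9+9=18, value 22+9=31
Best: 52 util.

52 util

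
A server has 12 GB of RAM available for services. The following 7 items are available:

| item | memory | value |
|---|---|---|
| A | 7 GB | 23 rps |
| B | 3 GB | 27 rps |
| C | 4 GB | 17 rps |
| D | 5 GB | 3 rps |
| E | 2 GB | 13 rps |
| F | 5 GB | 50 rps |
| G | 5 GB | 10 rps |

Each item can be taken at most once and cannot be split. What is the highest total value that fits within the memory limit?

94 rps

Check high-value combinations within 12 GB:
- B+C+F: memory 3+4+5=12, value 27+17+50=94
- B+E+F: memory 3+2+5=10, value 27+13+50=90
- C+E+F: memory 4+2+5=11, value 17+13+50=80
Best: 94 rps.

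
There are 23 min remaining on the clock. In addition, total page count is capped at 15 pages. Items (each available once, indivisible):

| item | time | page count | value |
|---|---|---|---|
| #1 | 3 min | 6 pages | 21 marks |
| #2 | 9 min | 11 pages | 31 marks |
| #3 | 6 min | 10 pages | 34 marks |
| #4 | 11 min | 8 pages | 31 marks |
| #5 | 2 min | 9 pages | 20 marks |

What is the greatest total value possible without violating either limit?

Feasible sets respecting both limits:
- #1+#4: time 14, page count 14, value 52
- #1+#5: time 5, page count 15, value 41
- #3: time 6, page count 10, value 34
- #2: time 9, page count 11, value 31
Best: 52 marks.

52 marks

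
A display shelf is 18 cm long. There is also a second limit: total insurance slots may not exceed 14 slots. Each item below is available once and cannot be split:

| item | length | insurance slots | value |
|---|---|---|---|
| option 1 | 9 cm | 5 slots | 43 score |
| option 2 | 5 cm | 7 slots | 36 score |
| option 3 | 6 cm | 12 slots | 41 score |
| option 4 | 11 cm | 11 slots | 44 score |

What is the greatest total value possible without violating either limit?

Feasible sets respecting both limits:
- option 1+option 2: length 14, insurance slots 12, value 79
- option 4: length 11, insurance slots 11, value 44
- option 1: length 9, insurance slots 5, value 43
- option 3: length 6, insurance slots 12, value 41
Best: 79 score.

79 score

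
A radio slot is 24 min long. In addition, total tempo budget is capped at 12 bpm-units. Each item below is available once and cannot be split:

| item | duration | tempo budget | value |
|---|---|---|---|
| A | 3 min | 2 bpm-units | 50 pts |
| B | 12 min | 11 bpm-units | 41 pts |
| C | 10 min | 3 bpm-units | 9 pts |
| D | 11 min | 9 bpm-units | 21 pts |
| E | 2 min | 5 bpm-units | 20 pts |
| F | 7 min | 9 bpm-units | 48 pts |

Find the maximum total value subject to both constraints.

Feasible sets respecting both limits:
- A+F: duration 10, tempo budget 11, value 98
- A+C+E: duration 15, tempo budget 10, value 79
- A+D: duration 14, tempo budget 11, value 71
- A+E: duration 5, tempo budget 7, value 70
Best: 98 pts.

98 pts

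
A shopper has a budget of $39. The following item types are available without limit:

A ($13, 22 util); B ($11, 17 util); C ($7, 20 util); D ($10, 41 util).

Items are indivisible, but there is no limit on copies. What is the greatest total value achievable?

143 util

Best value-per-unit is D at 41/10; filling with it alone gives 3×41 = 123.
Optimal mix: 1×C + 3×D → cost 37, value 143.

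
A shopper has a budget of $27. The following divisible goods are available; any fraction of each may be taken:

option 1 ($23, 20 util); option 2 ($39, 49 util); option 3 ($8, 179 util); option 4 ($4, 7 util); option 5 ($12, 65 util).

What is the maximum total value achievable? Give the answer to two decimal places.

Take in order of value per unit:
- option 3 (179/8 per unit): all 8 → value 179, running total 179.00
- option 5 (65/12 per unit): all 12 → value 65, running total 244.00
- option 4 (7/4 per unit): all 4 → value 7, running total 251.00
- option 2 (49/39 per unit): 3 of 39 → value 3×49/39 = 3.7692, running total 254.77
Total 254.77.

254.77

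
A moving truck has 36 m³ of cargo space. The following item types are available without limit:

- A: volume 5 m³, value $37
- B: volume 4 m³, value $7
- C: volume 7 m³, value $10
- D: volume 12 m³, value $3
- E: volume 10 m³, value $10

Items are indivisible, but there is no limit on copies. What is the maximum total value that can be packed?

Best value-per-unit is A at 37/5, and filling with it alone uses volume 7×5=35. No mix of the others beats 7×37 = 259.

$259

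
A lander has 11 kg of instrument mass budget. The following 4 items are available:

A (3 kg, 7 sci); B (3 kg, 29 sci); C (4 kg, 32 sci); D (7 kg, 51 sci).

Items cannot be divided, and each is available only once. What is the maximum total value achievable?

Check high-value combinations within 11 kg:
- C+D: mass 4+7=11, value 32+51=83
- B+D: mass 3+7=10, value 29+51=80
- A+B+C: mass 3+3+4=10, value 7+29+32=68
- B+C: mass 3+4=7, value 29+32=61
- A+D: mass 3+7=10, value 7+51=58
Best: 83 sci.

83 sci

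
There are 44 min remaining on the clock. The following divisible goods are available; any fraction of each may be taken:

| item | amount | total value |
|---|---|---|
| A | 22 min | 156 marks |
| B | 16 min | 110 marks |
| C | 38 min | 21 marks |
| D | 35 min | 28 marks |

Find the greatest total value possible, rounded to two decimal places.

270.80

Take in order of value per unit:
- A (156/22 per unit): all 22 → value 156, running total 156.00
- B (110/16 per unit): all 16 → value 110, running total 266.00
- D (28/35 per unit): 6 of 35 → value 6×28/35 = 4.8000, running total 270.80
Total 270.80.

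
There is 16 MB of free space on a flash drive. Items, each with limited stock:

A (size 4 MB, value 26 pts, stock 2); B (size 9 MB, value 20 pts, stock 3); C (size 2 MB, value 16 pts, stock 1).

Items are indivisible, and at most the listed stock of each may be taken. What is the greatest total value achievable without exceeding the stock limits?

68 pts

Best selections within size 16 and stock limits:
- 2×A + 1×C: size 10, value 68
- 1×A + 1×B + 1×C: size 15, value 62
Best: 68 pts.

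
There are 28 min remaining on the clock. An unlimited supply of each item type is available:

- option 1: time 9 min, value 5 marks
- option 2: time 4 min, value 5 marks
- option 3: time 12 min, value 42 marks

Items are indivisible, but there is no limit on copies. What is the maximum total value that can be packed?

Best value-per-unit is option 3 at 42/12; filling with it alone gives 2×42 = 84.
Optimal mix: 1×option 2 + 2×option 3 → time 28, value 89.

89 marks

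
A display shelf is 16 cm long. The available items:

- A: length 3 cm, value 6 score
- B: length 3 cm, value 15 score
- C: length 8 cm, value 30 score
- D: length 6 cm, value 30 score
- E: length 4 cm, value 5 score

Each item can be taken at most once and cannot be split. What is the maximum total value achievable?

60 score

Check high-value combinations within 16 cm:
- C+D: length 8+6=14, value 30+30=60
- A+B+D+E: length 3+3+6+4=16, value 6+15+30+5=56
- A+B+D: length 3+3+6=12, value 6+15+30=51
- A+B+C: length 3+3+8=14, value 6+15+30=51
Best: 60 score.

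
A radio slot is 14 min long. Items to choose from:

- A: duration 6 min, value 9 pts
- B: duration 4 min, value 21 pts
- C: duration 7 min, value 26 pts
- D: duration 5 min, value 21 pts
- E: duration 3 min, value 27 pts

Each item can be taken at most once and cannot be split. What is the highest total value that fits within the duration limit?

Check high-value combinations within 14 min:
- B+C+E: duration 4+7+3=14, value 21+26+27=74
- B+D+E: duration 4+5+3=12, value 21+21+27=69
- A+B+E: duration 6+4+3=13, value 9+21+27=57
Best: 74 pts.

74 pts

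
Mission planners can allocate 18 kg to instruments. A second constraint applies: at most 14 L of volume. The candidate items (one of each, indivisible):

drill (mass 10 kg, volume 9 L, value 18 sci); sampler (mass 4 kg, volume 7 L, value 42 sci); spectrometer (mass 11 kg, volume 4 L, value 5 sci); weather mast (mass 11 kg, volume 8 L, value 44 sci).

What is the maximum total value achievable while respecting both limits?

47 sci

Feasible sets respecting both limits:
- sampler+spectrometer: mass 15, volume 11, value 47
- weather mast: mass 11, volume 8, value 44
- sampler: mass 4, volume 7, value 42
- drill: mass 10, volume 9, value 18
Best: 47 sci.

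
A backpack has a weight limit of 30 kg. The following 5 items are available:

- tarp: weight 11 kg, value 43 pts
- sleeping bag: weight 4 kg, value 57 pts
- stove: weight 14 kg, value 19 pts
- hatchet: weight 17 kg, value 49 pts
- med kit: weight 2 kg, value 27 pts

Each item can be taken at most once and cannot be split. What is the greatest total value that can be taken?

Check high-value combinations within 30 kg:
- sleeping bag+hatchet+med kit: weight 4+17+2=23, value 57+49+27=133
- tarp+sleeping bag+med kit: weight 11+4+2=17, value 43+57+27=127
- tarp+sleeping bag+stove: weight 11+4+14=29, value 43+57+19=119
Best: 133 pts.

133 pts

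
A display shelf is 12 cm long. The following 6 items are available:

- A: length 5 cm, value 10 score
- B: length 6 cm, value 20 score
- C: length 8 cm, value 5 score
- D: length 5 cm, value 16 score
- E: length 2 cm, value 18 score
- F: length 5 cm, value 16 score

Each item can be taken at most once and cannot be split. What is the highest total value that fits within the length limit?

This is a 0/1 knapsack; check combinations near the capacity.
- D+E+F: length 5+2+5=12, value 16+18+16=50
- A+D+E: length 5+5+2=12, value 10+16+18=44
- A+E+F: length 5+2+5=12, value 10+18+16=44
- B+E: length 6+2=8, value 20+18=38
- B+D: length 6+5=11, value 20+16=36
Best: 50 score.

50 score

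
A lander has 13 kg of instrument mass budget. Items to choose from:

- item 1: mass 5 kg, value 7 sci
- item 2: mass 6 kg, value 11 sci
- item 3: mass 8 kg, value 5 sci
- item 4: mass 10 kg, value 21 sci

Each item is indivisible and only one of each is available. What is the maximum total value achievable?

Check high-value combinations within 13 kg:
- item 4: mass 10, value 21
- item 1+item 2: mass 5+6=11, value 7+11=18
- item 1+item 3: mass 5+8=13, value 7+5=12
- item 2: mass 6, value 11
Best: 21 sci.

21 sci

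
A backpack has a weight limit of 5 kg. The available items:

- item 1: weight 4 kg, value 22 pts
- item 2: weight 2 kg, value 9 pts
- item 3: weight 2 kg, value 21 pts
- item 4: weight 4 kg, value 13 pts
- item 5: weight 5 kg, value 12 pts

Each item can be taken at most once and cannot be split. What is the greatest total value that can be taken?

30 pts

Check high-value combinations within 5 kg:
- item 2+item 3: weight 2+2=4, value 9+21=30
- item 1: weight 4, value 22
- item 3: weight 2, value 21
Best: 30 pts.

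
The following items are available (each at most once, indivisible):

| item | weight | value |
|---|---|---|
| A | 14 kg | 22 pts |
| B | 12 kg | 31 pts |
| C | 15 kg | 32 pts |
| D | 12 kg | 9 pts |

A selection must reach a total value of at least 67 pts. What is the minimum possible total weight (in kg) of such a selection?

Subsets with value ≥ 67, sorted by total weight:
- B+C+D: weight 39, value 72
- A+B+C: weight 41, value 85
- A+B+C+D: weight 53, value 94
Minimum weight: 39 kg.

39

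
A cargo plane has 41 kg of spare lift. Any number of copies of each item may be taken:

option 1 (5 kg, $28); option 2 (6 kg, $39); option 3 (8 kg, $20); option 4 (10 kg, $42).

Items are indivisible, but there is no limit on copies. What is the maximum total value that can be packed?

$262

Best value-per-unit is option 2 at 39/6; filling with it alone gives 6×39 = 234.
Optimal mix: 1×option 1 + 6×option 2 → weight 41, value 262.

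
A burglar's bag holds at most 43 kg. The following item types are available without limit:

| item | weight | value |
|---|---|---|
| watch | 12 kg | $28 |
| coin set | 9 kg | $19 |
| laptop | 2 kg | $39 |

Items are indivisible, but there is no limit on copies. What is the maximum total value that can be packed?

$819

Best value-per-unit is laptop at 39/2, and filling with it alone uses weight 21×2=42. No mix of the others beats 21×39 = 819.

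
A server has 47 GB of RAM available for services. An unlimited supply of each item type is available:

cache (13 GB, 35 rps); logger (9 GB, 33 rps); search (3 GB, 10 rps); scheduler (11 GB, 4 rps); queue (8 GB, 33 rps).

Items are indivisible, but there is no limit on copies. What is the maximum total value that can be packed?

185 rps

Best value-per-unit is queue at 33/8; filling with it alone gives 5×33 = 165.
Optimal mix: 1×logger + 2×search + 4×queue → memory 47, value 185.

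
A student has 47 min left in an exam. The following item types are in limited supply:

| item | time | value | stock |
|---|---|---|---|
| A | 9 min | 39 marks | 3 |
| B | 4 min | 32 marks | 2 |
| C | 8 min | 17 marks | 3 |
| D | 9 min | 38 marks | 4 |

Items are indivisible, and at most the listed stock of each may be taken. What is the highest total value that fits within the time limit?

219 marks

Best selections within time 47 and stock limits:
- 3×A + 2×B + 1×D: time 44, value 219
- 2×A + 2×B + 2×D: time 44, value 218
- 1×A + 2×B + 3×D: time 44, value 217
Best: 219 marks.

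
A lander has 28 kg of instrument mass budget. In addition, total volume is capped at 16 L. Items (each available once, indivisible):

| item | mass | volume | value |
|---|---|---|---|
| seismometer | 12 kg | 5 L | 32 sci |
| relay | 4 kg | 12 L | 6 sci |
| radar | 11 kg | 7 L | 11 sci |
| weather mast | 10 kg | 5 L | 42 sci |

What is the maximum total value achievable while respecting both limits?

74 sci

Feasible sets respecting both limits:
- seismometer+weather mast: mass 22, volume 10, value 74
- radar+weather mast: mass 21, volume 12, value 53
- seismometer+radar: mass 23, volume 12, value 43
Best: 74 sci.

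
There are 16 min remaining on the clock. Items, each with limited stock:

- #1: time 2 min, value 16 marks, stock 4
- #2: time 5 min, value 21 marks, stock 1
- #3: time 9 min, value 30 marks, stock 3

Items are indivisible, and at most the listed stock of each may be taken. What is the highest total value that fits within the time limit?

Best selections within time 16 and stock limits:
- 4×#1 + 1×#2: time 13, value 85
- 3×#1 + 1×#3: time 15, value 78
- 3×#1 + 1×#2: time 11, value 69
- 1×#1 + 1×#2 + 1×#3: time 16, value 67
Best: 85 marks.

85 marks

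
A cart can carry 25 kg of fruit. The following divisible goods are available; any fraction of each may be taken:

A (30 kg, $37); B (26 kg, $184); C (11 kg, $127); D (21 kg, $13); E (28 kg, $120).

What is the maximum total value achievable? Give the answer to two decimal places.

Take in order of value per unit:
- C (127/11 per unit): all 11 → value 127, running total 127.00
- B (184/26 per unit): 14 of 26 → value 14×184/26 = 99.0769, running total 226.08
Total 226.08.

226.08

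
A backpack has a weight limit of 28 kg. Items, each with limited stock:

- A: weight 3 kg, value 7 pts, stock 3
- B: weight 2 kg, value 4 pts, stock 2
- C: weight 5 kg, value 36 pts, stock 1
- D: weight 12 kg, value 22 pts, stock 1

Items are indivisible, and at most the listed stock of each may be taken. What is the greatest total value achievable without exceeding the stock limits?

Best selections within weight 28 and stock limits:
- 3×A + 1×B + 1×C + 1×D: weight 28, value 83
- 2×A + 2×B + 1×C + 1×D: weight 27, value 80
- 3×A + 1×C + 1×D: weight 26, value 79
- 2×A + 1×B + 1×C + 1×D: weight 25, value 76
Best: 83 pts.

83 pts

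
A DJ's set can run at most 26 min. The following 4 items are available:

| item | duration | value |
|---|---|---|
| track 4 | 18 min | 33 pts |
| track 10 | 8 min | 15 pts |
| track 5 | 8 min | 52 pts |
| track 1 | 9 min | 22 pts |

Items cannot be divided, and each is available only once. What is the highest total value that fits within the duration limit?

89 pts

This is a 0/1 knapsack; check combinations near the capacity.
- track 10+track 5+track 1: duration 8+8+9=25, value 15+52+22=89
- track 4+track 5: duration 18+8=26, value 33+52=85
- track 5+track 1: duration 8+9=17, value 52+22=74
- track 10+track 5: duration 8+8=16, value 15+52=67
Best: 89 pts.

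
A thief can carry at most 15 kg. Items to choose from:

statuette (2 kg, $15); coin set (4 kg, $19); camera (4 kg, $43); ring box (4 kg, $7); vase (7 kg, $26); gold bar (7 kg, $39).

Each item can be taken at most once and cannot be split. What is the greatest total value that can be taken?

$101

Check high-value combinations within 15 kg:
- coin set+camera+gold bar: weight 4+4+7=15, value 19+43+39=101
- statuette+camera+gold bar: weight 2+4+7=13, value 15+43+39=97
- camera+ring box+gold bar: weight 4+4+7=15, value 43+7+39=89
- coin set+camera+vase: weight 4+4+7=15, value 19+43+26=88
- statuette+camera+vase: weight 2+4+7=13, value 15+43+26=84
Best: $101.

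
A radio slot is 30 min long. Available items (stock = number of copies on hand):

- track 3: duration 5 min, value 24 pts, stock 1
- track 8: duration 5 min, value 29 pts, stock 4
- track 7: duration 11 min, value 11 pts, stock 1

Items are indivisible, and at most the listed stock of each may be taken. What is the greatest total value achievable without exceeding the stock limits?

140 pts

Best selections within duration 30 and stock limits:
- 1×track 3 + 4×track 8: duration 25, value 140
- 4×track 8: duration 20, value 116
- 1×track 3 + 3×track 8: duration 20, value 111
Best: 140 pts.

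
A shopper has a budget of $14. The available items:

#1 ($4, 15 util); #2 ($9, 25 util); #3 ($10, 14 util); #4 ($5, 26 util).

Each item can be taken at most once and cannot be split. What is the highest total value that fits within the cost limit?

Check high-value combinations within $14:
- #2+#4: cost 9+5=14, value 25+26=51
- #1+#4: cost 4+5=9, value 15+26=41
- #1+#2: cost 4+9=13, value 15+25=40
- #1+#3: cost 4+10=14, value 15+14=29
- #4: cost 5, value 26
Best: 51 util.

51 util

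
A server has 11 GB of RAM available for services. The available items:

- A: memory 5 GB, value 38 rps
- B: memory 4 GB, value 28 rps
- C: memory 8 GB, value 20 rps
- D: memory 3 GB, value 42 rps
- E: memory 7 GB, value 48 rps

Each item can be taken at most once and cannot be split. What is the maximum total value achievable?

Check high-value combinations within 11 GB:
- D+E: memory 3+7=10, value 42+48=90
- A+D: memory 5+3=8, value 38+42=80
- B+E: memory 4+7=11, value 28+48=76
- B+D: memory 4+3=7, value 28+42=70
Best: 90 rps.

90 rps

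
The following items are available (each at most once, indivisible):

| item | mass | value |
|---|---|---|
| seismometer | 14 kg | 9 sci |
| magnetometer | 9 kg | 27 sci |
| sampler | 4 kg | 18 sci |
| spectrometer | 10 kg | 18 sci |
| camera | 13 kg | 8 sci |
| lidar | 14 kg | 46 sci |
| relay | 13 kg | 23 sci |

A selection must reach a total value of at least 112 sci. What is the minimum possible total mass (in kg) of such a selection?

40

Subsets with value ≥ 112, sorted by total mass:
- magnetometer+sampler+lidar+relay: mass 40, value 114
- magnetometer+spectrometer+lidar+relay: mass 46, value 114
- magnetometer+sampler+spectrometer+lidar+relay: mass 50, value 132
- magnetometer+sampler+spectrometer+camera+lidar: mass 50, value 117
Minimum mass: 40 kg.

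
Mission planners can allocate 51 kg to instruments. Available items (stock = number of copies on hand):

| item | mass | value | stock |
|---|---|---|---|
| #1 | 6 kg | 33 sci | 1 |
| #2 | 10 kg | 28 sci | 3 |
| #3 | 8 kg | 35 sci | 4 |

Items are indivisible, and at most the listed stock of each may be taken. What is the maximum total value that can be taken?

201 sci

Top feasible selections:
- 1×#1 + 1×#2 + 4×#3: mass 48, value 201
- 1×#1 + 2×#2 + 3×#3: mass 50, value 194
Best: 201 sci.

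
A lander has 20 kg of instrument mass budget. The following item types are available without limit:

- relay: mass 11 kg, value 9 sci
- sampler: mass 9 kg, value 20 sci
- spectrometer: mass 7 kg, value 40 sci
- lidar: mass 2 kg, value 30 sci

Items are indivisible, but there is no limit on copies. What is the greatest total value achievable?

Best value-per-unit is lidar at 30/2, and filling with it alone uses mass 10×2=20. No mix of the others beats 10×30 = 300.

300 sci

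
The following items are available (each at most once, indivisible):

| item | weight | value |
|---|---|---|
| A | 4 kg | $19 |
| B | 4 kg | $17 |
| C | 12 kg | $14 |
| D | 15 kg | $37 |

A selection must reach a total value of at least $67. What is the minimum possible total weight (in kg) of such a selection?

Subsets with value ≥ 67, sorted by total weight:
- A+B+D: weight 23, value 73
- A+C+D: weight 31, value 70
- B+C+D: weight 31, value 68
Minimum weight: 23 kg.

23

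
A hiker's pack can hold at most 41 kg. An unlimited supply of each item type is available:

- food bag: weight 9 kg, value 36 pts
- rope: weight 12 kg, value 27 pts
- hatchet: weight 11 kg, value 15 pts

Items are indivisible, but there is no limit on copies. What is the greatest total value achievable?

Best value-per-unit is food bag at 36/9, and filling with it alone uses weight 4×9=36. No mix of the others beats 4×36 = 144.

144 pts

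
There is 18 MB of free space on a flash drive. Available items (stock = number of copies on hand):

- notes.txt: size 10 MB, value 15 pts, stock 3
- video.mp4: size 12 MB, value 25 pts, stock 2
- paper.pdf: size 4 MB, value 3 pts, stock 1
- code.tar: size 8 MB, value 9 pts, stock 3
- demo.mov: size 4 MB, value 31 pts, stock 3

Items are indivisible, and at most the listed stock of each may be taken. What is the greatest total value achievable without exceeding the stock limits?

96 pts

Top feasible selections:
- 1×paper.pdf + 3×demo.mov: size 16, value 96
- 3×demo.mov: size 12, value 93
Best: 96 pts.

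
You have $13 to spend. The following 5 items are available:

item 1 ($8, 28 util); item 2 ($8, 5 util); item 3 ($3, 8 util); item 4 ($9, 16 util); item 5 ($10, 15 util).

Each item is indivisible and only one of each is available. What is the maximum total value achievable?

36 util

Check high-value combinations within $13:
- item 1+item 3: cost 8+3=11, value 28+8=36
- item 1: cost 8, value 28
- item 3+item 4: cost 3+9=12, value 8+16=24
- item 3+item 5: cost 3+10=13, value 8+15=23
- item 4: cost 9, value 16
Best: 36 util.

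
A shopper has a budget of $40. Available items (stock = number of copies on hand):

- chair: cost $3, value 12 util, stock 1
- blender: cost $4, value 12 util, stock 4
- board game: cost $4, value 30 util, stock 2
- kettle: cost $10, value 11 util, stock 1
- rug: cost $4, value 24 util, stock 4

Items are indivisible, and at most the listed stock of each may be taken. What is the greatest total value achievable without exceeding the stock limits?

Best selections within cost 40 and stock limits:
- 1×chair + 3×blender + 2×board game + 4×rug: cost 39, value 204
- 4×blender + 2×board game + 4×rug: cost 40, value 204
Best: 204 util.

204 util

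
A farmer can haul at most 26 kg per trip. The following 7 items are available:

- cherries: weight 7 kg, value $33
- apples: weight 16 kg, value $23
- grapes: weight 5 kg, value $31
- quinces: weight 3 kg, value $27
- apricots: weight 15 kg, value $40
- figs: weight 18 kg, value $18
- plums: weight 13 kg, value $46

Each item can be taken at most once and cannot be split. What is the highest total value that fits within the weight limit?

$110

Check high-value combinations within 26 kg:
- cherries+grapes+plums: weight 7+5+13=25, value 33+31+46=110
- cherries+quinces+plums: weight 7+3+13=23, value 33+27+46=106
- grapes+quinces+plums: weight 5+3+13=21, value 31+27+46=104
- cherries+quinces+apricots: weight 7+3+15=25, value 33+27+40=100
- grapes+quinces+apricots: weight 5+3+15=23, value 31+27+40=98
Best: $110.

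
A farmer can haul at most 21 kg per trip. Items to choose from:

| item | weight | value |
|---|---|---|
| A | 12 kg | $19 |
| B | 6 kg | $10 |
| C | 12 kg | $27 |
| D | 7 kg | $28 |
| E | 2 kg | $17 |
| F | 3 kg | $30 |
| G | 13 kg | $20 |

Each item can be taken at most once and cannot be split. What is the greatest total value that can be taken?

This is a 0/1 knapsack; check combinations near the capacity.
- B+D+E+F: weight 6+7+2+3=18, value 10+28+17+30=85
- D+E+F: weight 7+2+3=12, value 28+17+30=75
- C+E+F: weight 12+2+3=17, value 27+17+30=74
- C+D+E: weight 12+7+2=21, value 27+28+17=72
- B+D+F: weight 6+7+3=16, value 10+28+30=68
Best: $85.

$85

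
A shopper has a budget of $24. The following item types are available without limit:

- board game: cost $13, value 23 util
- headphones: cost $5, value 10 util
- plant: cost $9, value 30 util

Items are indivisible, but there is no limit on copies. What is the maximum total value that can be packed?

Best value-per-unit is plant at 30/9; filling with it alone gives 2×30 = 60.
Optimal mix: 1×headphones + 2×plant → cost 23, value 70.

70 util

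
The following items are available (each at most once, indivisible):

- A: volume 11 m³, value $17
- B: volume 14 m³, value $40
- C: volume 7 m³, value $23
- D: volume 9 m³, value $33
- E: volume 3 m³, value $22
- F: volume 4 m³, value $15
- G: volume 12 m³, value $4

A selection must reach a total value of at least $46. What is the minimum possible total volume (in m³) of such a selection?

12

Subsets with value ≥ 46, sorted by total volume:
- D+E: volume 12, value 55
- D+F: volume 13, value 48
- C+E+F: volume 14, value 60
Minimum volume: 12 m³.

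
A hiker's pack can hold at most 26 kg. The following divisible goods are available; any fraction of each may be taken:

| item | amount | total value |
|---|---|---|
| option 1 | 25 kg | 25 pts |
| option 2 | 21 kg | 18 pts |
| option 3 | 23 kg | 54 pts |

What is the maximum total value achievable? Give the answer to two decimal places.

Take in order of value per unit:
- option 3 (54/23 per unit): all 23 → value 54, running total 54.00
- option 1 (25/25 per unit): 3 of 25 → value 3×25/25 = 3.0000, running total 57.00
Total 57.00.

57.00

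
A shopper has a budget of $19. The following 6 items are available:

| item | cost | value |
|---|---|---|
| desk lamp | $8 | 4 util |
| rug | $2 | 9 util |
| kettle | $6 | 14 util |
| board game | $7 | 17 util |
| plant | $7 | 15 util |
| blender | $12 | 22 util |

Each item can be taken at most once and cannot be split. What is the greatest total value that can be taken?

Check high-value combinations within $19:
- rug+board game+plant: cost 2+7+7=16, value 9+17+15=41
- rug+kettle+board game: cost 2+6+7=15, value 9+14+17=40
- board game+blender: cost 7+12=19, value 17+22=39
- rug+kettle+plant: cost 2+6+7=15, value 9+14+15=38
- plant+blender: cost 7+12=19, value 15+22=37
Best: 41 util.

41 util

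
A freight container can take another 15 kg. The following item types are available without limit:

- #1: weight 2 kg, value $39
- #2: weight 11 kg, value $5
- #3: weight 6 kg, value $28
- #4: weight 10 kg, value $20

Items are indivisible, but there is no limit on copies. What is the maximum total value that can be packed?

Best value-per-unit is #1 at 39/2, and filling with it alone uses weight 7×2=14. No mix of the others beats 7×39 = 273.

$273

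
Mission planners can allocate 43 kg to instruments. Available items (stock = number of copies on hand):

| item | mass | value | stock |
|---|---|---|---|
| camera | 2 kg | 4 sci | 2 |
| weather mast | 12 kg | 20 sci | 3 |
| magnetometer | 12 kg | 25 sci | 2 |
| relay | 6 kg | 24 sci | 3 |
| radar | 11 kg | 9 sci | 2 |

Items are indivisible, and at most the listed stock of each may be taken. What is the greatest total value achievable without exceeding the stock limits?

Best selections within mass 43 and stock limits:
- 2×magnetometer + 3×relay: mass 42, value 122
- 1×weather mast + 1×magnetometer + 3×relay: mass 42, value 117
Best: 122 sci.

122 sci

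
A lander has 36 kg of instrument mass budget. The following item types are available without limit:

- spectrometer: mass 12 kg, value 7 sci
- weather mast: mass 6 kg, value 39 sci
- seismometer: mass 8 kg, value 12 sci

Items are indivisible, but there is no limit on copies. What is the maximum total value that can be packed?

234 sci

Best value-per-unit is weather mast at 39/6, and filling with it alone uses mass 6×6=36. No mix of the others beats 6×39 = 234.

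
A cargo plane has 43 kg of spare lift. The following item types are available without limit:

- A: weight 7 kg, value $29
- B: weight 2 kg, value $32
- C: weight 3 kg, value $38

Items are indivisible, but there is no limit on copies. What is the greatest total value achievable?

Best value-per-unit is B at 32/2; filling with it alone gives 21×32 = 672.
Optimal mix: 20×B + 1×C → weight 43, value 678.

$678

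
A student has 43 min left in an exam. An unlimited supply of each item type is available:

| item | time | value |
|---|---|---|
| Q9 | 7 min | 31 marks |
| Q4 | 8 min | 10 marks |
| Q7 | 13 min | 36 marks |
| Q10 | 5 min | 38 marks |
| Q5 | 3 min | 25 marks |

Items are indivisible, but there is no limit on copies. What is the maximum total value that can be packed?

Best value-per-unit is Q5 at 25/3; filling with it alone gives 14×25 = 350.
Optimal mix: 2×Q10 + 11×Q5 → time 43, value 351.

351 marks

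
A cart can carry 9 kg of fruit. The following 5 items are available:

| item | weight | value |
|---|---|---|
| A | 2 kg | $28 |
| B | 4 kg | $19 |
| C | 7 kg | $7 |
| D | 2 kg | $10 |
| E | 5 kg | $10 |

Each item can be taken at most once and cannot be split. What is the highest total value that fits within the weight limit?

Check high-value combinations within 9 kg:
- A+B+D: weight 2+4+2=8, value 28+19+10=57
- A+D+E: weight 2+2+5=9, value 28+10+10=48
- A+B: weight 2+4=6, value 28+19=47
Best: $57.

$57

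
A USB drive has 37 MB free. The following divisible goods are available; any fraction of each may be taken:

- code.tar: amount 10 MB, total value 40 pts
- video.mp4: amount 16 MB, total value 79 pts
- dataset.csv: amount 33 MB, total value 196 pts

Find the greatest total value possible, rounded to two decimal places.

215.75

Take in order of value per unit:
- dataset.csv (196/33 per unit): all 33 → value 196, running total 196.00
- video.mp4 (79/16 per unit): 4 of 16 → value 4×79/16 = 19.7500, running total 215.75
Total 215.75.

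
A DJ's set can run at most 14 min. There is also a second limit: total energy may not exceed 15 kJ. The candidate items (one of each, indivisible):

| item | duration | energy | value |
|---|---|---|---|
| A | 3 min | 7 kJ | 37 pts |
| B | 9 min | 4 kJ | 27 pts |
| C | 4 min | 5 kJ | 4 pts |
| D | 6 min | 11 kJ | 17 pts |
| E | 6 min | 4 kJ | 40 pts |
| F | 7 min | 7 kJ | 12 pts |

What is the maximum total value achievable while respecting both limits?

77 pts

Feasible sets respecting both limits:
- A+E: duration 9, energy 11, value 77
- A+B: duration 12, energy 11, value 64
- D+E: duration 12, energy 15, value 57
Best: 77 pts.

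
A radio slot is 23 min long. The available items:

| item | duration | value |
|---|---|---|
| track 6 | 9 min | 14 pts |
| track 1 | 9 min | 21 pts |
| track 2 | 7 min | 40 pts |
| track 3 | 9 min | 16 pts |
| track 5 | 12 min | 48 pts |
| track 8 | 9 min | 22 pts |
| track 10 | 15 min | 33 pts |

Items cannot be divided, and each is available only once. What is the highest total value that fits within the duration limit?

88 pts

Check high-value combinations within 23 min:
- track 2+track 5: duration 7+12=19, value 40+48=88
- track 2+track 10: duration 7+15=22, value 40+33=73
- track 5+track 8: duration 12+9=21, value 48+22=70
Best: 88 pts.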